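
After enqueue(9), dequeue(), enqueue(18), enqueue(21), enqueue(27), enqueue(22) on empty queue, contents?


enqueue(9) -> [9]
dequeue() returns 9 -> []
enqueue(18) -> [18]
enqueue(21) -> [18, 21]
enqueue(27) -> [18, 21, 27]
enqueue(22) -> [18, 21, 27, 22]
Final queue (front to back): [18, 21, 27, 22]


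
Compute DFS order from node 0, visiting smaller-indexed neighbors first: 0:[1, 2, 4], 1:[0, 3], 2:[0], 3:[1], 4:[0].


DFS stack-based: start with [0]
Visit order: [0, 1, 3, 2, 4]


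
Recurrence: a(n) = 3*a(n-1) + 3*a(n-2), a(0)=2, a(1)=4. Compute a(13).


Build bottom-up:
...a(11)=2833866, a(12)=10744002, a(13)=3*10744002+3*2833866=40733604


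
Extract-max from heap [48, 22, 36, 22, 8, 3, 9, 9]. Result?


Max = 48
Replace root with last, heapify down
Resulting heap: [36, 22, 9, 22, 8, 3, 9]


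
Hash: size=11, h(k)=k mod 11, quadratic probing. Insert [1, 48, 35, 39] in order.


Insertions: 1->slot 1; 48->slot 4; 35->slot 2; 39->slot 6
Table: [None, 1, 35, None, 48, None, 39, None, None, None, None]


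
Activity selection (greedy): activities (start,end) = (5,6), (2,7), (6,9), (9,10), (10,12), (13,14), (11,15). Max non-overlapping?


Greedy: pick earliest-ending, then skip overlaps.
Selected (5 activities): [(5, 6), (6, 9), (9, 10), (10, 12), (13, 14)]


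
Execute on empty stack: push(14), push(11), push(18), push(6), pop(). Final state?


push(14) -> [14]
push(11) -> [14, 11]
push(18) -> [14, 11, 18]
push(6) -> [14, 11, 18, 6]
pop() returns 6 -> [14, 11, 18]
Final stack (bottom to top): [14, 11, 18]


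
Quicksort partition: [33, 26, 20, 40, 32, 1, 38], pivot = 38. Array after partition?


Elements <= 38 go left of pivot.
Result: [33, 26, 20, 32, 1, 38, 40], pivot at index 5


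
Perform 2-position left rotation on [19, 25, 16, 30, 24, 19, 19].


Left rotate by 2: [16, 30, 24, 19, 19, 19, 25]


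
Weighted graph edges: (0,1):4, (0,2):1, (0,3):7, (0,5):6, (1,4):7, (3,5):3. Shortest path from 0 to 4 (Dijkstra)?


Dijkstra from 0:
Distances: {0: 0, 1: 4, 2: 1, 3: 7, 4: 11, 5: 6}
Shortest distance to 4 = 11, path = [0, 1, 4]


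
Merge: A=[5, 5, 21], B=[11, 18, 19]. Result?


Compare heads, take smaller each step.
Merged: [5, 5, 11, 18, 19, 21]


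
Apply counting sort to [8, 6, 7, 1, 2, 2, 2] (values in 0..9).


Count array: [0, 1, 3, 0, 0, 0, 1, 1, 1, 0]
Reconstruct: [1, 2, 2, 2, 6, 7, 8]


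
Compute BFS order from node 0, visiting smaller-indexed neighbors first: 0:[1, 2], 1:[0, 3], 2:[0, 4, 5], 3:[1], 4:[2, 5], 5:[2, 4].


BFS queue: start with [0]
Visit order: [0, 1, 2, 3, 4, 5]


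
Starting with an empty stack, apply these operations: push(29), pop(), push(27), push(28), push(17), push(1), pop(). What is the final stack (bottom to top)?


push(29) -> [29]
pop() returns 29 -> []
push(27) -> [27]
push(28) -> [27, 28]
push(17) -> [27, 28, 17]
push(1) -> [27, 28, 17, 1]
pop() returns 1 -> [27, 28, 17]
Final stack (bottom to top): [27, 28, 17]


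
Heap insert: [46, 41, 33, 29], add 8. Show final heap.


Append 8: [46, 41, 33, 29, 8]
Bubble up: no swaps needed
Result: [46, 41, 33, 29, 8]


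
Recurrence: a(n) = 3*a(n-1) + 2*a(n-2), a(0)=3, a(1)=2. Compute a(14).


Build bottom-up:
...a(12)=3722592, a(13)=13258208, a(14)=3*13258208+2*3722592=47219808


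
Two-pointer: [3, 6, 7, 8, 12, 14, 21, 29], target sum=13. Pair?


Two pointers: lo=0, hi=7
Found pair: (6, 7) summing to 13


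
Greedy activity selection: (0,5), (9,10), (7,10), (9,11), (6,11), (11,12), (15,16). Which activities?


Greedy: pick earliest-ending, then skip overlaps.
Selected (4 activities): [(0, 5), (9, 10), (11, 12), (15, 16)]


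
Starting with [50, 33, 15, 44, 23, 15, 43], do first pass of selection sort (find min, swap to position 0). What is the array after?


After one pass: [15, 33, 50, 44, 23, 15, 43]


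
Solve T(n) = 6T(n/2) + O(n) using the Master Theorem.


a=6, b=2, c=1. log_2(6)=2.585 > c=1. Case 1: O(n^log_b(a)) = O(n^2.585)
Complexity: O(n^2.585)


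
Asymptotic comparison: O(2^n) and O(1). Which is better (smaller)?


constant grows slower than exponential
O(1) is asymptotically smaller; O(2^n) grows faster


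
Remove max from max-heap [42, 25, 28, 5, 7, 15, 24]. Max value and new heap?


Max = 42
Replace root with last, heapify down
Resulting heap: [28, 25, 24, 5, 7, 15]


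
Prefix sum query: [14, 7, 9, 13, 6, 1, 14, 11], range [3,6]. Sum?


Prefix sums: [0, 14, 21, 30, 43, 49, 50, 64, 75]
Sum[3..6] = prefix[7] - prefix[3] = 64 - 30 = 34


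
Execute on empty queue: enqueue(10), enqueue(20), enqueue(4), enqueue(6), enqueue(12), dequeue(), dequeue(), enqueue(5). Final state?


enqueue(10) -> [10]
enqueue(20) -> [10, 20]
enqueue(4) -> [10, 20, 4]
enqueue(6) -> [10, 20, 4, 6]
enqueue(12) -> [10, 20, 4, 6, 12]
dequeue() returns 10 -> [20, 4, 6, 12]
dequeue() returns 20 -> [4, 6, 12]
enqueue(5) -> [4, 6, 12, 5]
Final queue (front to back): [4, 6, 12, 5]


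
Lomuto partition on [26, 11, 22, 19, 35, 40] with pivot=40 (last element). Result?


Elements <= 40 go left of pivot.
Result: [26, 11, 22, 19, 35, 40], pivot at index 5


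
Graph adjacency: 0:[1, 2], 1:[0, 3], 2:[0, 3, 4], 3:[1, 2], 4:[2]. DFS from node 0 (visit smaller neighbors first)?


DFS stack-based: start with [0]
Visit order: [0, 1, 3, 2, 4]


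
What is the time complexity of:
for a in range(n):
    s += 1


Per nesting level: O(n) = O(n)
Complexity: O(n)


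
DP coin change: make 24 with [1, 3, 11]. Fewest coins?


dp[0]=0; dp[i]=1+min(dp[i-c] for c in coins)
...dp[19]=5, dp[20]=4, dp[21]=5, dp[22]=2, dp[23]=3, dp[24]=4
Minimum coins for 24 = 4


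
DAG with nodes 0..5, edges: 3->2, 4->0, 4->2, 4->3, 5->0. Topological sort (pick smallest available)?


Kahn's algorithm, process smallest node first
Order: [1, 4, 3, 2, 5, 0]


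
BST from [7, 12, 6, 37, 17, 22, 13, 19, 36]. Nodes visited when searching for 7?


BST root = 7
Search for 7: compare at each node
Path: [7]


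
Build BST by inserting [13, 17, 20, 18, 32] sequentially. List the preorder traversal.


Root = 13; build tree by BST insertion.
Preorder traversal: [13, 17, 20, 18, 32]


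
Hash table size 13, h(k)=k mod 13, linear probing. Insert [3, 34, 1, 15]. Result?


Insertions: 3->slot 3; 34->slot 8; 1->slot 1; 15->slot 2
Table: [None, 1, 15, 3, None, None, None, None, 34, None, None, None, None]


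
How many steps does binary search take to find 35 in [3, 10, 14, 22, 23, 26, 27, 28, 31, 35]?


Search for 35:
[0,9] mid=4 arr[4]=23
[5,9] mid=7 arr[7]=28
[8,9] mid=8 arr[8]=31
[9,9] mid=9 arr[9]=35
Total: 4 comparisons


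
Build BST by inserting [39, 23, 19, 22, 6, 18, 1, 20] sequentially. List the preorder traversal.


Root = 39; build tree by BST insertion.
Preorder traversal: [39, 23, 19, 6, 1, 18, 22, 20]


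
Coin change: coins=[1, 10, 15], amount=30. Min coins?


dp[0]=0; dp[i]=1+min(dp[i-c] for c in coins)
...dp[25]=2, dp[26]=3, dp[27]=4, dp[28]=5, dp[29]=6, dp[30]=2
Minimum coins for 30 = 2


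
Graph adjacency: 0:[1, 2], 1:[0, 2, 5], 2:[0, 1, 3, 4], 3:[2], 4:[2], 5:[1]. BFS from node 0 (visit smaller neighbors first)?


BFS queue: start with [0]
Visit order: [0, 1, 2, 5, 3, 4]


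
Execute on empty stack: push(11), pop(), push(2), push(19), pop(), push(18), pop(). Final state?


push(11) -> [11]
pop() returns 11 -> []
push(2) -> [2]
push(19) -> [2, 19]
pop() returns 19 -> [2]
push(18) -> [2, 18]
pop() returns 18 -> [2]
Final stack (bottom to top): [2]


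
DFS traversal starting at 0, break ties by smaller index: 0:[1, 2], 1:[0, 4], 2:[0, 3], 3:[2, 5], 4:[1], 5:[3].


DFS stack-based: start with [0]
Visit order: [0, 1, 4, 2, 3, 5]


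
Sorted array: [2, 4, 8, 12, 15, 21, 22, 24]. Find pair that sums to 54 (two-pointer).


Two pointers: lo=0, hi=7
No pair sums to 54


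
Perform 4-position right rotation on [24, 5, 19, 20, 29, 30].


Right rotate by 4: [19, 20, 29, 30, 24, 5]


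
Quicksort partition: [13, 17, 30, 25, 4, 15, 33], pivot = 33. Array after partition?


Elements <= 33 go left of pivot.
Result: [13, 17, 30, 25, 4, 15, 33], pivot at index 6


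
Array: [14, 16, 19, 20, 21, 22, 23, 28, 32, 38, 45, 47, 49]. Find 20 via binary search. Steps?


Search for 20:
[0,12] mid=6 arr[6]=23
[0,5] mid=2 arr[2]=19
[3,5] mid=4 arr[4]=21
[3,3] mid=3 arr[3]=20
Total: 4 comparisons


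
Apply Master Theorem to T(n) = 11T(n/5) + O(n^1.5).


a=11, b=5, c=1.5. log_5(11)=1.490 < c=1.5. Case 3: O(n^c) = O(n^1.500)
Complexity: O(n^1.500)


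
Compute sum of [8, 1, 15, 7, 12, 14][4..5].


Prefix sums: [0, 8, 9, 24, 31, 43, 57]
Sum[4..5] = prefix[6] - prefix[4] = 57 - 31 = 26


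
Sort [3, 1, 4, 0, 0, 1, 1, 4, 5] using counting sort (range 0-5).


Count array: [2, 3, 0, 1, 2, 1]
Reconstruct: [0, 0, 1, 1, 1, 3, 4, 4, 5]


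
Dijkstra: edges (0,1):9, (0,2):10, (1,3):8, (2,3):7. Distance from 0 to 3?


Dijkstra from 0:
Distances: {0: 0, 1: 9, 2: 10, 3: 17}
Shortest distance to 3 = 17, path = [0, 1, 3]


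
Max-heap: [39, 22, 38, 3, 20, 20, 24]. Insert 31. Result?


Append 31: [39, 22, 38, 3, 20, 20, 24, 31]
Bubble up: swap idx 7(31) with idx 3(3); swap idx 3(31) with idx 1(22)
Result: [39, 31, 38, 22, 20, 20, 24, 3]


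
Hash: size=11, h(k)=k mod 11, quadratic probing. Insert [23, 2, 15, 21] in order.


Insertions: 23->slot 1; 2->slot 2; 15->slot 4; 21->slot 10
Table: [None, 23, 2, None, 15, None, None, None, None, None, 21]


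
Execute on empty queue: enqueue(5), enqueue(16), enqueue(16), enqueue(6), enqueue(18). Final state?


enqueue(5) -> [5]
enqueue(16) -> [5, 16]
enqueue(16) -> [5, 16, 16]
enqueue(6) -> [5, 16, 16, 6]
enqueue(18) -> [5, 16, 16, 6, 18]
Final queue (front to back): [5, 16, 16, 6, 18]


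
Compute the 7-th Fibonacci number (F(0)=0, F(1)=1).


F(n)=F(n-1)+F(n-2)
...F(5)=5, F(6)=8, F(7)=13


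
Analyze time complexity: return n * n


Analysis: constant-time operation, no loop
Complexity: O(1)


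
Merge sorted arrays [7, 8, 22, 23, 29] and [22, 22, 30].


Compare heads, take smaller each step.
Merged: [7, 8, 22, 22, 22, 23, 29, 30]


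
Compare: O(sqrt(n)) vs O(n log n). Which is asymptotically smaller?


sublinear grows slower than linearithmic
O(sqrt(n)) is asymptotically smaller; O(n log n) grows faster


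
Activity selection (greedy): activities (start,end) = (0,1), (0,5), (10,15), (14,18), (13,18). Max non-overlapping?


Greedy: pick earliest-ending, then skip overlaps.
Selected (2 activities): [(0, 1), (10, 15)]


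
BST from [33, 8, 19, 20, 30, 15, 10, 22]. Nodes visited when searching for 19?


BST root = 33
Search for 19: compare at each node
Path: [33, 8, 19]


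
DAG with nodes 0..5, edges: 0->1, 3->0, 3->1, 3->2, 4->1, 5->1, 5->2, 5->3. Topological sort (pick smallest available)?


Kahn's algorithm, process smallest node first
Order: [4, 5, 3, 0, 1, 2]


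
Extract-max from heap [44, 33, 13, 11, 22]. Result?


Max = 44
Replace root with last, heapify down
Resulting heap: [33, 22, 13, 11]


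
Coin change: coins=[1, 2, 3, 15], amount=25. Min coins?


dp[0]=0; dp[i]=1+min(dp[i-c] for c in coins)
...dp[20]=3, dp[21]=3, dp[22]=4, dp[23]=4, dp[24]=4, dp[25]=5
Minimum coins for 25 = 5


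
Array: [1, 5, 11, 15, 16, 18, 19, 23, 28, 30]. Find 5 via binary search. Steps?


Search for 5:
[0,9] mid=4 arr[4]=16
[0,3] mid=1 arr[1]=5
Total: 2 comparisons


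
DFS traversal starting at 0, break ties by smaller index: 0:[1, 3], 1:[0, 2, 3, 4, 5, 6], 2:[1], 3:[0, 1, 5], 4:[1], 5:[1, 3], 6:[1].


DFS stack-based: start with [0]
Visit order: [0, 1, 2, 3, 5, 4, 6]


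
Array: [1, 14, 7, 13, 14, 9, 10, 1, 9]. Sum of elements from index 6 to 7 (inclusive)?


Prefix sums: [0, 1, 15, 22, 35, 49, 58, 68, 69, 78]
Sum[6..7] = prefix[8] - prefix[6] = 69 - 58 = 11


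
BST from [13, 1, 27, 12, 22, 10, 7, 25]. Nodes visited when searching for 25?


BST root = 13
Search for 25: compare at each node
Path: [13, 27, 22, 25]


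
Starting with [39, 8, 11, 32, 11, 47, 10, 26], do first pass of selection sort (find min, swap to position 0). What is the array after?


After one pass: [8, 39, 11, 32, 11, 47, 10, 26]


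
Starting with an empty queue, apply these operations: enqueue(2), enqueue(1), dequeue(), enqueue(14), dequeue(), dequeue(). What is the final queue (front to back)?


enqueue(2) -> [2]
enqueue(1) -> [2, 1]
dequeue() returns 2 -> [1]
enqueue(14) -> [1, 14]
dequeue() returns 1 -> [14]
dequeue() returns 14 -> []
Final queue (front to back): []


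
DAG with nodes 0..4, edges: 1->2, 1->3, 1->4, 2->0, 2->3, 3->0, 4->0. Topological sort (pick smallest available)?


Kahn's algorithm, process smallest node first
Order: [1, 2, 3, 4, 0]


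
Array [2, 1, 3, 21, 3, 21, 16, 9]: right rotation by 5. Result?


Right rotate by 5: [21, 3, 21, 16, 9, 2, 1, 3]


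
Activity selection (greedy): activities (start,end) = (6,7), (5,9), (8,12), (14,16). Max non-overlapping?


Greedy: pick earliest-ending, then skip overlaps.
Selected (3 activities): [(6, 7), (8, 12), (14, 16)]


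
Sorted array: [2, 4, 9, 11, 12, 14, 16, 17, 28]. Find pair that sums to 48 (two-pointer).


Two pointers: lo=0, hi=8
No pair sums to 48


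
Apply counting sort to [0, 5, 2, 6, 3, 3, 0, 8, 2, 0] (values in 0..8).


Count array: [3, 0, 2, 2, 0, 1, 1, 0, 1]
Reconstruct: [0, 0, 0, 2, 2, 3, 3, 5, 6, 8]


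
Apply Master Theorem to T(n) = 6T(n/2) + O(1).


a=6, b=2, c=0. log_2(6)=2.585 > c=0. Case 1: O(n^log_b(a)) = O(n^2.585)
Complexity: O(n^2.585)


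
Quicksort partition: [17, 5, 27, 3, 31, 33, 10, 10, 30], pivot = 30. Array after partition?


Elements <= 30 go left of pivot.
Result: [17, 5, 27, 3, 10, 10, 30, 33, 31], pivot at index 6


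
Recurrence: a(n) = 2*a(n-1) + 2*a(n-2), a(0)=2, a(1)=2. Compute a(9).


Build bottom-up:
...a(7)=1136, a(8)=3104, a(9)=2*3104+2*1136=8480


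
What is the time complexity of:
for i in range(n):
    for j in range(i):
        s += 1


Per nesting level: O(n) * O(n) [triangular over i] = O(n^2)
Complexity: O(n^2)


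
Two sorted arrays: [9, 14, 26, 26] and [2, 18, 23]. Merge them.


Compare heads, take smaller each step.
Merged: [2, 9, 14, 18, 23, 26, 26]


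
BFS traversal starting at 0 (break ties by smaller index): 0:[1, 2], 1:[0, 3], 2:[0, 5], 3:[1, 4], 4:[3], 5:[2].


BFS queue: start with [0]
Visit order: [0, 1, 2, 3, 5, 4]


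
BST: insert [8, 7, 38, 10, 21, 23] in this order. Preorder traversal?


Root = 8; build tree by BST insertion.
Preorder traversal: [8, 7, 38, 10, 21, 23]


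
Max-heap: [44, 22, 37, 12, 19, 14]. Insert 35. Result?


Append 35: [44, 22, 37, 12, 19, 14, 35]
Bubble up: no swaps needed
Result: [44, 22, 37, 12, 19, 14, 35]


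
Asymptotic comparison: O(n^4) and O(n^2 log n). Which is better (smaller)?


n^2 log n grows slower than quartic
O(n^2 log n) is asymptotically smaller; O(n^4) grows faster


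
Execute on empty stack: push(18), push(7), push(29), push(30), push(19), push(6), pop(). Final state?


push(18) -> [18]
push(7) -> [18, 7]
push(29) -> [18, 7, 29]
push(30) -> [18, 7, 29, 30]
push(19) -> [18, 7, 29, 30, 19]
push(6) -> [18, 7, 29, 30, 19, 6]
pop() returns 6 -> [18, 7, 29, 30, 19]
Final stack (bottom to top): [18, 7, 29, 30, 19]


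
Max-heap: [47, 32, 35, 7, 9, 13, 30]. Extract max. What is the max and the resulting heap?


Max = 47
Replace root with last, heapify down
Resulting heap: [35, 32, 30, 7, 9, 13]


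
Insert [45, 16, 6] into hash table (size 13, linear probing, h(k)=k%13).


Insertions: 45->slot 6; 16->slot 3; 6->slot 7
Table: [None, None, None, 16, None, None, 45, 6, None, None, None, None, None]


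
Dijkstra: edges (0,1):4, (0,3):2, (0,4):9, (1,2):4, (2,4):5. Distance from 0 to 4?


Dijkstra from 0:
Distances: {0: 0, 1: 4, 2: 8, 3: 2, 4: 9}
Shortest distance to 4 = 9, path = [0, 4]


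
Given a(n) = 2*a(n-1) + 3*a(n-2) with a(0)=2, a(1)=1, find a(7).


Build bottom-up:
...a(5)=181, a(6)=548, a(7)=2*548+3*181=1639


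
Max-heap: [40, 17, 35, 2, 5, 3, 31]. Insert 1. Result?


Append 1: [40, 17, 35, 2, 5, 3, 31, 1]
Bubble up: no swaps needed
Result: [40, 17, 35, 2, 5, 3, 31, 1]


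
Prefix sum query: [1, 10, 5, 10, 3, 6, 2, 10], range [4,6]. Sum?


Prefix sums: [0, 1, 11, 16, 26, 29, 35, 37, 47]
Sum[4..6] = prefix[7] - prefix[4] = 37 - 26 = 11


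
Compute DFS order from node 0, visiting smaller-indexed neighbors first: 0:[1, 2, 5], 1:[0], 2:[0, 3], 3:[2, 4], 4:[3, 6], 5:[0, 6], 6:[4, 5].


DFS stack-based: start with [0]
Visit order: [0, 1, 2, 3, 4, 6, 5]


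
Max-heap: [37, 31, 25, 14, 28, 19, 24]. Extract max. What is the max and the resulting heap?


Max = 37
Replace root with last, heapify down
Resulting heap: [31, 28, 25, 14, 24, 19]


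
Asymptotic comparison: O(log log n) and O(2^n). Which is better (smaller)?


double-logarithmic grows slower than exponential
O(log log n) is asymptotically smaller; O(2^n) grows faster


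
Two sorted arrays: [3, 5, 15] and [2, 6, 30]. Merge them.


Compare heads, take smaller each step.
Merged: [2, 3, 5, 6, 15, 30]


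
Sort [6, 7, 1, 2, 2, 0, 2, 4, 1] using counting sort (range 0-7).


Count array: [1, 2, 3, 0, 1, 0, 1, 1]
Reconstruct: [0, 1, 1, 2, 2, 2, 4, 6, 7]


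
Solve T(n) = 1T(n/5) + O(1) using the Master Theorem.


a=1, b=5, c=0. log_5(1)=0 = c=0. Case 2: O(n^c log n) = O(log n)
Complexity: O(log n)


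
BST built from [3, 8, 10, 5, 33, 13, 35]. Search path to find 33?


BST root = 3
Search for 33: compare at each node
Path: [3, 8, 10, 33]


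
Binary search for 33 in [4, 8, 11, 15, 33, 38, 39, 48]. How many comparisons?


Search for 33:
[0,7] mid=3 arr[3]=15
[4,7] mid=5 arr[5]=38
[4,4] mid=4 arr[4]=33
Total: 3 comparisons


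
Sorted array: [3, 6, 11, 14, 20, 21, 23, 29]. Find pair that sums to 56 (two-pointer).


Two pointers: lo=0, hi=7
No pair sums to 56


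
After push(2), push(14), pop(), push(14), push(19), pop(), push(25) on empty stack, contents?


push(2) -> [2]
push(14) -> [2, 14]
pop() returns 14 -> [2]
push(14) -> [2, 14]
push(19) -> [2, 14, 19]
pop() returns 19 -> [2, 14]
push(25) -> [2, 14, 25]
Final stack (bottom to top): [2, 14, 25]


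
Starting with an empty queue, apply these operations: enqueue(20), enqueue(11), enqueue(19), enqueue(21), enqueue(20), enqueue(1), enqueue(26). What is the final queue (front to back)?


enqueue(20) -> [20]
enqueue(11) -> [20, 11]
enqueue(19) -> [20, 11, 19]
enqueue(21) -> [20, 11, 19, 21]
enqueue(20) -> [20, 11, 19, 21, 20]
enqueue(1) -> [20, 11, 19, 21, 20, 1]
enqueue(26) -> [20, 11, 19, 21, 20, 1, 26]
Final queue (front to back): [20, 11, 19, 21, 20, 1, 26]


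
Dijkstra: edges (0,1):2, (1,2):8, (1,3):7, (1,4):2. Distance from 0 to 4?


Dijkstra from 0:
Distances: {0: 0, 1: 2, 2: 10, 3: 9, 4: 4}
Shortest distance to 4 = 4, path = [0, 1, 4]


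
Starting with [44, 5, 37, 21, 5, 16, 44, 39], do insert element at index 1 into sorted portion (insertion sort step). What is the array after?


After one pass: [5, 44, 37, 21, 5, 16, 44, 39]


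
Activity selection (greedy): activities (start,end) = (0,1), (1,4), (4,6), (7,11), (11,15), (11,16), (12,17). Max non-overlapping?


Greedy: pick earliest-ending, then skip overlaps.
Selected (5 activities): [(0, 1), (1, 4), (4, 6), (7, 11), (11, 15)]


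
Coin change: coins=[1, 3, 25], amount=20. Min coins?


dp[0]=0; dp[i]=1+min(dp[i-c] for c in coins)
...dp[15]=5, dp[16]=6, dp[17]=7, dp[18]=6, dp[19]=7, dp[20]=8
Minimum coins for 20 = 8


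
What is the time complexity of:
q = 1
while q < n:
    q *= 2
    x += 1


Per nesting level: O(log n) = O(log n)
Complexity: O(log n)


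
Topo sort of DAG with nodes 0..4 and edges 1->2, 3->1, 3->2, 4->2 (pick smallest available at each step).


Kahn's algorithm, process smallest node first
Order: [0, 3, 1, 4, 2]


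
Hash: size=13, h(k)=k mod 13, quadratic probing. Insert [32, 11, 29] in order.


Insertions: 32->slot 6; 11->slot 11; 29->slot 3
Table: [None, None, None, 29, None, None, 32, None, None, None, None, 11, None]


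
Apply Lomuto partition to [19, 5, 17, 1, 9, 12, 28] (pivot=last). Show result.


Elements <= 28 go left of pivot.
Result: [19, 5, 17, 1, 9, 12, 28], pivot at index 6


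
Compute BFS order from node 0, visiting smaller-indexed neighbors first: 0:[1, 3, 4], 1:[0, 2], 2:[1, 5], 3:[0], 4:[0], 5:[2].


BFS queue: start with [0]
Visit order: [0, 1, 3, 4, 2, 5]


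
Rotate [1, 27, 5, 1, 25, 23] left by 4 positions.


Left rotate by 4: [25, 23, 1, 27, 5, 1]


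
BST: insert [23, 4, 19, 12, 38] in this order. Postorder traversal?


Root = 23; build tree by BST insertion.
Postorder traversal: [12, 19, 4, 38, 23]


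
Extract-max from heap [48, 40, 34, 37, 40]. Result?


Max = 48
Replace root with last, heapify down
Resulting heap: [40, 40, 34, 37]


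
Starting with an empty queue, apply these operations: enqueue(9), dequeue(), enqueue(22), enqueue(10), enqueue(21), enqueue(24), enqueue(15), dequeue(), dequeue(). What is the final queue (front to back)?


enqueue(9) -> [9]
dequeue() returns 9 -> []
enqueue(22) -> [22]
enqueue(10) -> [22, 10]
enqueue(21) -> [22, 10, 21]
enqueue(24) -> [22, 10, 21, 24]
enqueue(15) -> [22, 10, 21, 24, 15]
dequeue() returns 22 -> [10, 21, 24, 15]
dequeue() returns 10 -> [21, 24, 15]
Final queue (front to back): [21, 24, 15]


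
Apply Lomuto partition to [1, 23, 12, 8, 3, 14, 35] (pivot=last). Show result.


Elements <= 35 go left of pivot.
Result: [1, 23, 12, 8, 3, 14, 35], pivot at index 6


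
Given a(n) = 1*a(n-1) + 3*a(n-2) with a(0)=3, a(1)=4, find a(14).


Build bottom-up:
...a(12)=48787, a(13)=112276, a(14)=1*112276+3*48787=258637


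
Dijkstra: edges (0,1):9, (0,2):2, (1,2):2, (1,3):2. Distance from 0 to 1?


Dijkstra from 0:
Distances: {0: 0, 1: 4, 2: 2, 3: 6}
Shortest distance to 1 = 4, path = [0, 2, 1]


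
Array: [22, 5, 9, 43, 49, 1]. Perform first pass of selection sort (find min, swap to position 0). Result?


After one pass: [1, 5, 9, 43, 49, 22]


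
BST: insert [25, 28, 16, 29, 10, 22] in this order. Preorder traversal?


Root = 25; build tree by BST insertion.
Preorder traversal: [25, 16, 10, 22, 28, 29]


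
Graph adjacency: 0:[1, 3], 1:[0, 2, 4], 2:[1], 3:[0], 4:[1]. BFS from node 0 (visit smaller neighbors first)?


BFS queue: start with [0]
Visit order: [0, 1, 3, 2, 4]


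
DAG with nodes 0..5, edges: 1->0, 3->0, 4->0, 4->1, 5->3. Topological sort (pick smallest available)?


Kahn's algorithm, process smallest node first
Order: [2, 4, 1, 5, 3, 0]


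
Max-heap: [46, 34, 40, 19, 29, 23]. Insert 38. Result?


Append 38: [46, 34, 40, 19, 29, 23, 38]
Bubble up: no swaps needed
Result: [46, 34, 40, 19, 29, 23, 38]


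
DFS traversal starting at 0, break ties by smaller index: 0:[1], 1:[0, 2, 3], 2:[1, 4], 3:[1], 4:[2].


DFS stack-based: start with [0]
Visit order: [0, 1, 2, 4, 3]


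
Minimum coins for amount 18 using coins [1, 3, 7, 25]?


dp[0]=0; dp[i]=1+min(dp[i-c] for c in coins)
...dp[13]=3, dp[14]=2, dp[15]=3, dp[16]=4, dp[17]=3, dp[18]=4
Minimum coins for 18 = 4


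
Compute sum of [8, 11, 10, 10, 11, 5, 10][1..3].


Prefix sums: [0, 8, 19, 29, 39, 50, 55, 65]
Sum[1..3] = prefix[4] - prefix[1] = 39 - 8 = 31


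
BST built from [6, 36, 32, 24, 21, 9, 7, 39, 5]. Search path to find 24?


BST root = 6
Search for 24: compare at each node
Path: [6, 36, 32, 24]


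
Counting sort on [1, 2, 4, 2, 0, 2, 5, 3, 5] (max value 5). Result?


Count array: [1, 1, 3, 1, 1, 2]
Reconstruct: [0, 1, 2, 2, 2, 3, 4, 5, 5]


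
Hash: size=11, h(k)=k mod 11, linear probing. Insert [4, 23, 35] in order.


Insertions: 4->slot 4; 23->slot 1; 35->slot 2
Table: [None, 23, 35, None, 4, None, None, None, None, None, None]


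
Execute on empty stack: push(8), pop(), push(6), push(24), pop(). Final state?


push(8) -> [8]
pop() returns 8 -> []
push(6) -> [6]
push(24) -> [6, 24]
pop() returns 24 -> [6]
Final stack (bottom to top): [6]


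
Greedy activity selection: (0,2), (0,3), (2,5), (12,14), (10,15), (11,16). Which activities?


Greedy: pick earliest-ending, then skip overlaps.
Selected (3 activities): [(0, 2), (2, 5), (12, 14)]


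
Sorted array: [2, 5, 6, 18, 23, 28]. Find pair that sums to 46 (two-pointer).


Two pointers: lo=0, hi=5
Found pair: (18, 28) summing to 46


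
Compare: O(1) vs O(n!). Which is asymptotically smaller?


constant grows slower than factorial
O(1) is asymptotically smaller; O(n!) grows faster


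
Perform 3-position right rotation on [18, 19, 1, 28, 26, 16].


Right rotate by 3: [28, 26, 16, 18, 19, 1]


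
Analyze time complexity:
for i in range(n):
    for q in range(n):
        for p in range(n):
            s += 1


Per nesting level: O(n) * O(n) * O(n) = O(n^3)
Complexity: O(n^3)


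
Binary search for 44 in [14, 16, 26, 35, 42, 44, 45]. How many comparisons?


Search for 44:
[0,6] mid=3 arr[3]=35
[4,6] mid=5 arr[5]=44
Total: 2 comparisons


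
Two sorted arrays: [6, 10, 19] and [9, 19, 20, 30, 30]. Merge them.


Compare heads, take smaller each step.
Merged: [6, 9, 10, 19, 19, 20, 30, 30]


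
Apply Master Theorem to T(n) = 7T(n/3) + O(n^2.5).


a=7, b=3, c=2.5. log_3(7)=1.771 < c=2.5. Case 3: O(n^c) = O(n^2.500)
Complexity: O(n^2.500)


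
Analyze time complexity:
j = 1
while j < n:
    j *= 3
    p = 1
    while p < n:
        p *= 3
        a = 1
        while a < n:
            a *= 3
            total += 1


Per nesting level: O(log n) * O(log n) * O(log n) = O((log n)^3)
Complexity: O((log n)^3)


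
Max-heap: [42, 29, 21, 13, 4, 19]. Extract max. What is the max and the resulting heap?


Max = 42
Replace root with last, heapify down
Resulting heap: [29, 19, 21, 13, 4]


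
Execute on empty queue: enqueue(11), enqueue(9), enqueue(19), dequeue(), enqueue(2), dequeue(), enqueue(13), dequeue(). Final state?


enqueue(11) -> [11]
enqueue(9) -> [11, 9]
enqueue(19) -> [11, 9, 19]
dequeue() returns 11 -> [9, 19]
enqueue(2) -> [9, 19, 2]
dequeue() returns 9 -> [19, 2]
enqueue(13) -> [19, 2, 13]
dequeue() returns 19 -> [2, 13]
Final queue (front to back): [2, 13]


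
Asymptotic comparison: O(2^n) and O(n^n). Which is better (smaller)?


exponential grows slower than n^n
O(2^n) is asymptotically smaller; O(n^n) grows faster


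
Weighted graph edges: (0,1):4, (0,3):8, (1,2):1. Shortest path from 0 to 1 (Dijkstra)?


Dijkstra from 0:
Distances: {0: 0, 1: 4, 2: 5, 3: 8}
Shortest distance to 1 = 4, path = [0, 1]


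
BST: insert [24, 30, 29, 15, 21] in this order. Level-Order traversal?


Root = 24; build tree by BST insertion.
Level-Order traversal: [24, 15, 30, 21, 29]


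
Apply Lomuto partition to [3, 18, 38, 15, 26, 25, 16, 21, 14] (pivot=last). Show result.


Elements <= 14 go left of pivot.
Result: [3, 14, 38, 15, 26, 25, 16, 21, 18], pivot at index 1


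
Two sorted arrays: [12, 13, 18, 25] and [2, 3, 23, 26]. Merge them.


Compare heads, take smaller each step.
Merged: [2, 3, 12, 13, 18, 23, 25, 26]


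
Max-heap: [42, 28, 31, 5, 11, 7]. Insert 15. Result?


Append 15: [42, 28, 31, 5, 11, 7, 15]
Bubble up: no swaps needed
Result: [42, 28, 31, 5, 11, 7, 15]


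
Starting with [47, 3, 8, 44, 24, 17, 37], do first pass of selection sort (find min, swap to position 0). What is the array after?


After one pass: [3, 47, 8, 44, 24, 17, 37]


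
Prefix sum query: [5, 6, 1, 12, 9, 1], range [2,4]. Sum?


Prefix sums: [0, 5, 11, 12, 24, 33, 34]
Sum[2..4] = prefix[5] - prefix[2] = 33 - 11 = 22


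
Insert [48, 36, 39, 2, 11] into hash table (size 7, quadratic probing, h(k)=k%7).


Insertions: 48->slot 6; 36->slot 1; 39->slot 4; 2->slot 2; 11->slot 5
Table: [None, 36, 2, None, 39, 11, 48]


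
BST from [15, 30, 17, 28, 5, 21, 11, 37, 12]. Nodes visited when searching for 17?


BST root = 15
Search for 17: compare at each node
Path: [15, 30, 17]


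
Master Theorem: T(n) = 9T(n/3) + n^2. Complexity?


a=9, b=3, c=2. log_3(9)=2 = c=2. Case 2: O(n^c log n) = O(n^2 log n)
Complexity: O(n^2 log n)


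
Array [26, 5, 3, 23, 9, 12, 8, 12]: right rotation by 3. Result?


Right rotate by 3: [12, 8, 12, 26, 5, 3, 23, 9]


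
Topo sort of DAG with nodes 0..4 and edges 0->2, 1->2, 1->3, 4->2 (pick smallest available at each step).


Kahn's algorithm, process smallest node first
Order: [0, 1, 3, 4, 2]


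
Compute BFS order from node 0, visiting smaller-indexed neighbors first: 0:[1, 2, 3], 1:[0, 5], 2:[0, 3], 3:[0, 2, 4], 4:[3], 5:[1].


BFS queue: start with [0]
Visit order: [0, 1, 2, 3, 5, 4]


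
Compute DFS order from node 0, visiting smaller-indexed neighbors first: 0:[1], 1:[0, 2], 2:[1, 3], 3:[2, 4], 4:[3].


DFS stack-based: start with [0]
Visit order: [0, 1, 2, 3, 4]


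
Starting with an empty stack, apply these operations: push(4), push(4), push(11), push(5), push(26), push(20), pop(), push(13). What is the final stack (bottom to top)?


push(4) -> [4]
push(4) -> [4, 4]
push(11) -> [4, 4, 11]
push(5) -> [4, 4, 11, 5]
push(26) -> [4, 4, 11, 5, 26]
push(20) -> [4, 4, 11, 5, 26, 20]
pop() returns 20 -> [4, 4, 11, 5, 26]
push(13) -> [4, 4, 11, 5, 26, 13]
Final stack (bottom to top): [4, 4, 11, 5, 26, 13]


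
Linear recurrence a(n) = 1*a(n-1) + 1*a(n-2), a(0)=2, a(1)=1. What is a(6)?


Build bottom-up:
...a(4)=7, a(5)=11, a(6)=1*11+1*7=18


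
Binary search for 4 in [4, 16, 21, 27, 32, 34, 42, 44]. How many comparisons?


Search for 4:
[0,7] mid=3 arr[3]=27
[0,2] mid=1 arr[1]=16
[0,0] mid=0 arr[0]=4
Total: 3 comparisons


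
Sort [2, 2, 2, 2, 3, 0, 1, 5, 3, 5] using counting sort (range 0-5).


Count array: [1, 1, 4, 2, 0, 2]
Reconstruct: [0, 1, 2, 2, 2, 2, 3, 3, 5, 5]


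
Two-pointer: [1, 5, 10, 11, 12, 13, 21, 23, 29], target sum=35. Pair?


Two pointers: lo=0, hi=8
Found pair: (12, 23) summing to 35


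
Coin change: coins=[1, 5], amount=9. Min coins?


dp[0]=0; dp[i]=1+min(dp[i-c] for c in coins)
...dp[4]=4, dp[5]=1, dp[6]=2, dp[7]=3, dp[8]=4, dp[9]=5
Minimum coins for 9 = 5


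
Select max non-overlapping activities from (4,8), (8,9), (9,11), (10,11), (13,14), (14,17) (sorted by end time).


Greedy: pick earliest-ending, then skip overlaps.
Selected (5 activities): [(4, 8), (8, 9), (9, 11), (13, 14), (14, 17)]


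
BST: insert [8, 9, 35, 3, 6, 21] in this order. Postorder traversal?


Root = 8; build tree by BST insertion.
Postorder traversal: [6, 3, 21, 35, 9, 8]


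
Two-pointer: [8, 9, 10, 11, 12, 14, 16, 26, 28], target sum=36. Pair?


Two pointers: lo=0, hi=8
Found pair: (8, 28) summing to 36


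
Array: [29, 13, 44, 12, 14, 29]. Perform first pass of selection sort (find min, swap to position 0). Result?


After one pass: [12, 13, 44, 29, 14, 29]


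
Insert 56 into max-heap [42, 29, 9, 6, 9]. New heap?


Append 56: [42, 29, 9, 6, 9, 56]
Bubble up: swap idx 5(56) with idx 2(9); swap idx 2(56) with idx 0(42)
Result: [56, 29, 42, 6, 9, 9]


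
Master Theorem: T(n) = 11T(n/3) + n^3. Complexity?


a=11, b=3, c=3. log_3(11)=2.183 < c=3. Case 3: O(n^c) = O(n^3)
Complexity: O(n^3)


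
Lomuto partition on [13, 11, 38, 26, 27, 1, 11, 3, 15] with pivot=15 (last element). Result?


Elements <= 15 go left of pivot.
Result: [13, 11, 1, 11, 3, 15, 26, 27, 38], pivot at index 5


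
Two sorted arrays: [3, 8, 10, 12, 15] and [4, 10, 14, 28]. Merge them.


Compare heads, take smaller each step.
Merged: [3, 4, 8, 10, 10, 12, 14, 15, 28]


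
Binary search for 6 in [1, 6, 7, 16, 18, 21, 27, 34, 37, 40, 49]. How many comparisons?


Search for 6:
[0,10] mid=5 arr[5]=21
[0,4] mid=2 arr[2]=7
[0,1] mid=0 arr[0]=1
[1,1] mid=1 arr[1]=6
Total: 4 comparisons


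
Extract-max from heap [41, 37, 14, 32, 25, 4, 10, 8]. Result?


Max = 41
Replace root with last, heapify down
Resulting heap: [37, 32, 14, 8, 25, 4, 10]


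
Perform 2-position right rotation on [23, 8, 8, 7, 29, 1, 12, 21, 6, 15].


Right rotate by 2: [6, 15, 23, 8, 8, 7, 29, 1, 12, 21]


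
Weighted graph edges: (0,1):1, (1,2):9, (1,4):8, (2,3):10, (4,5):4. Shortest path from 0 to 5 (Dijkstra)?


Dijkstra from 0:
Distances: {0: 0, 1: 1, 2: 10, 3: 20, 4: 9, 5: 13}
Shortest distance to 5 = 13, path = [0, 1, 4, 5]


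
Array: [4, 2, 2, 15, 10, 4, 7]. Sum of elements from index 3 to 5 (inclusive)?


Prefix sums: [0, 4, 6, 8, 23, 33, 37, 44]
Sum[3..5] = prefix[6] - prefix[3] = 37 - 8 = 29


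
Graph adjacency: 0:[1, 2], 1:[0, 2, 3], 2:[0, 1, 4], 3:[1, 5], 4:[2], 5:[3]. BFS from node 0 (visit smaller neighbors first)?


BFS queue: start with [0]
Visit order: [0, 1, 2, 3, 4, 5]


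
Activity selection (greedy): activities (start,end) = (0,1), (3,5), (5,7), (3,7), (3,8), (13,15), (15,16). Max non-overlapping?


Greedy: pick earliest-ending, then skip overlaps.
Selected (5 activities): [(0, 1), (3, 5), (5, 7), (13, 15), (15, 16)]


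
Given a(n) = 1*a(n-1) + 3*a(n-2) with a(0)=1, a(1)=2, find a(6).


Build bottom-up:
...a(4)=26, a(5)=59, a(6)=1*59+3*26=137


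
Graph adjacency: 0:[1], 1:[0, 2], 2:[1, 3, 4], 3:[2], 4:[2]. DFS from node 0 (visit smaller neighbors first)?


DFS stack-based: start with [0]
Visit order: [0, 1, 2, 3, 4]


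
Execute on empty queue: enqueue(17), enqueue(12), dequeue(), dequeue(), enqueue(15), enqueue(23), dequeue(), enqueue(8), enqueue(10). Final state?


enqueue(17) -> [17]
enqueue(12) -> [17, 12]
dequeue() returns 17 -> [12]
dequeue() returns 12 -> []
enqueue(15) -> [15]
enqueue(23) -> [15, 23]
dequeue() returns 15 -> [23]
enqueue(8) -> [23, 8]
enqueue(10) -> [23, 8, 10]
Final queue (front to back): [23, 8, 10]


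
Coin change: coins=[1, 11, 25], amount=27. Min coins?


dp[0]=0; dp[i]=1+min(dp[i-c] for c in coins)
...dp[22]=2, dp[23]=3, dp[24]=4, dp[25]=1, dp[26]=2, dp[27]=3
Minimum coins for 27 = 3


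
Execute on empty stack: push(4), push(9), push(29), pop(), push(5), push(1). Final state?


push(4) -> [4]
push(9) -> [4, 9]
push(29) -> [4, 9, 29]
pop() returns 29 -> [4, 9]
push(5) -> [4, 9, 5]
push(1) -> [4, 9, 5, 1]
Final stack (bottom to top): [4, 9, 5, 1]


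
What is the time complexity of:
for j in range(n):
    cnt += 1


Per nesting level: O(n) = O(n)
Complexity: O(n)


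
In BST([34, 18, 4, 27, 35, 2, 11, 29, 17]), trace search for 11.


BST root = 34
Search for 11: compare at each node
Path: [34, 18, 4, 11]


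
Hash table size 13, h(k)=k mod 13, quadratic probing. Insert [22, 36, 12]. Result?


Insertions: 22->slot 9; 36->slot 10; 12->slot 12
Table: [None, None, None, None, None, None, None, None, None, 22, 36, None, 12]


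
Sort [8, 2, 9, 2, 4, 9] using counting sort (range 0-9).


Count array: [0, 0, 2, 0, 1, 0, 0, 0, 1, 2]
Reconstruct: [2, 2, 4, 8, 9, 9]


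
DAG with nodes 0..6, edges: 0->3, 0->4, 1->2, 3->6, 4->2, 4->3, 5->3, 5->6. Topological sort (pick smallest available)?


Kahn's algorithm, process smallest node first
Order: [0, 1, 4, 2, 5, 3, 6]


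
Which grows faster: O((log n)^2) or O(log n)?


logarithmic grows slower than polylogarithmic
O(log n) is asymptotically smaller; O((log n)^2) grows faster


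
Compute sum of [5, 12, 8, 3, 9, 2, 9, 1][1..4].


Prefix sums: [0, 5, 17, 25, 28, 37, 39, 48, 49]
Sum[1..4] = prefix[5] - prefix[1] = 37 - 5 = 32


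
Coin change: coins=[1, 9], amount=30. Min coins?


dp[0]=0; dp[i]=1+min(dp[i-c] for c in coins)
...dp[25]=9, dp[26]=10, dp[27]=3, dp[28]=4, dp[29]=5, dp[30]=6
Minimum coins for 30 = 6


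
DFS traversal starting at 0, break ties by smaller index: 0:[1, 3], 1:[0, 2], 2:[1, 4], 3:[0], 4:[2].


DFS stack-based: start with [0]
Visit order: [0, 1, 2, 4, 3]


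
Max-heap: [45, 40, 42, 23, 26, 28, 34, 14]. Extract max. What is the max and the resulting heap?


Max = 45
Replace root with last, heapify down
Resulting heap: [42, 40, 34, 23, 26, 28, 14]


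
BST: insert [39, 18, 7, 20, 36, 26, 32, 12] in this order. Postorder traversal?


Root = 39; build tree by BST insertion.
Postorder traversal: [12, 7, 32, 26, 36, 20, 18, 39]


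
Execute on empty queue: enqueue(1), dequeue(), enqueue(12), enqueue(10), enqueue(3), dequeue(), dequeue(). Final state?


enqueue(1) -> [1]
dequeue() returns 1 -> []
enqueue(12) -> [12]
enqueue(10) -> [12, 10]
enqueue(3) -> [12, 10, 3]
dequeue() returns 12 -> [10, 3]
dequeue() returns 10 -> [3]
Final queue (front to back): [3]


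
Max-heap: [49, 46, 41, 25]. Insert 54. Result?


Append 54: [49, 46, 41, 25, 54]
Bubble up: swap idx 4(54) with idx 1(46); swap idx 1(54) with idx 0(49)
Result: [54, 49, 41, 25, 46]


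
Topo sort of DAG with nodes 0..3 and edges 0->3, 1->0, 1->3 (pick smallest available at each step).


Kahn's algorithm, process smallest node first
Order: [1, 0, 2, 3]


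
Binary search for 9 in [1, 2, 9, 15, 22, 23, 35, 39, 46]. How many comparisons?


Search for 9:
[0,8] mid=4 arr[4]=22
[0,3] mid=1 arr[1]=2
[2,3] mid=2 arr[2]=9
Total: 3 comparisons


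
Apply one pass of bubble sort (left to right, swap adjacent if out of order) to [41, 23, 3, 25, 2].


After one pass: [23, 3, 25, 2, 41]


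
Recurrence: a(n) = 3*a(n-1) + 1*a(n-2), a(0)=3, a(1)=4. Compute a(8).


Build bottom-up:
...a(6)=1767, a(7)=5836, a(8)=3*5836+1*1767=19275


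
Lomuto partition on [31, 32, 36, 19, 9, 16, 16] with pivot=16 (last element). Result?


Elements <= 16 go left of pivot.
Result: [9, 16, 16, 19, 31, 32, 36], pivot at index 2


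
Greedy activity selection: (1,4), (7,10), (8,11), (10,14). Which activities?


Greedy: pick earliest-ending, then skip overlaps.
Selected (3 activities): [(1, 4), (7, 10), (10, 14)]


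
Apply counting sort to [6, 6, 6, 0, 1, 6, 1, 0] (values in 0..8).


Count array: [2, 2, 0, 0, 0, 0, 4, 0, 0]
Reconstruct: [0, 0, 1, 1, 6, 6, 6, 6]


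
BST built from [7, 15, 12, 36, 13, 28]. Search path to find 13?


BST root = 7
Search for 13: compare at each node
Path: [7, 15, 12, 13]


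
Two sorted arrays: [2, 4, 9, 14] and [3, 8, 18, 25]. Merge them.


Compare heads, take smaller each step.
Merged: [2, 3, 4, 8, 9, 14, 18, 25]


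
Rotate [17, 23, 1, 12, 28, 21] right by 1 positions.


Right rotate by 1: [21, 17, 23, 1, 12, 28]


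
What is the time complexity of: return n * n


Analysis: constant-time operation, no loop
Complexity: O(1)


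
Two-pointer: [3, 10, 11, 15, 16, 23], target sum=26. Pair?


Two pointers: lo=0, hi=5
Found pair: (3, 23) summing to 26


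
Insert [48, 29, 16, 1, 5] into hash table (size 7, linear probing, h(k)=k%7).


Insertions: 48->slot 6; 29->slot 1; 16->slot 2; 1->slot 3; 5->slot 5
Table: [None, 29, 16, 1, None, 5, 48]


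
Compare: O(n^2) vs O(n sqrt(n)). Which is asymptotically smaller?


n^1.5 grows slower than quadratic
O(n sqrt(n)) is asymptotically smaller; O(n^2) grows faster


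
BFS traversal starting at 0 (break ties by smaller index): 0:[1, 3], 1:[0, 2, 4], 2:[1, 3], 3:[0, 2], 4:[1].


BFS queue: start with [0]
Visit order: [0, 1, 3, 2, 4]


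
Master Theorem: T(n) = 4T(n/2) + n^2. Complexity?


a=4, b=2, c=2. log_2(4)=2 = c=2. Case 2: O(n^c log n) = O(n^2 log n)
Complexity: O(n^2 log n)


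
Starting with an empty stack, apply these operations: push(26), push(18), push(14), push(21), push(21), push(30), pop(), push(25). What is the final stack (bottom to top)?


push(26) -> [26]
push(18) -> [26, 18]
push(14) -> [26, 18, 14]
push(21) -> [26, 18, 14, 21]
push(21) -> [26, 18, 14, 21, 21]
push(30) -> [26, 18, 14, 21, 21, 30]
pop() returns 30 -> [26, 18, 14, 21, 21]
push(25) -> [26, 18, 14, 21, 21, 25]
Final stack (bottom to top): [26, 18, 14, 21, 21, 25]
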